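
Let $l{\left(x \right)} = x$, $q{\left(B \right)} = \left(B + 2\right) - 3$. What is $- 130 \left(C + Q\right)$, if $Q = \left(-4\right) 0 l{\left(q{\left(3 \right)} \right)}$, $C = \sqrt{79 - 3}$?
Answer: $- 260 \sqrt{19} \approx -1133.3$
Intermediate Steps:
$q{\left(B \right)} = -1 + B$ ($q{\left(B \right)} = \left(2 + B\right) - 3 = -1 + B$)
$C = 2 \sqrt{19}$ ($C = \sqrt{76} = 2 \sqrt{19} \approx 8.7178$)
$Q = 0$ ($Q = \left(-4\right) 0 \left(-1 + 3\right) = 0 \cdot 2 = 0$)
$- 130 \left(C + Q\right) = - 130 \left(2 \sqrt{19} + 0\right) = - 130 \cdot 2 \sqrt{19} = - 260 \sqrt{19}$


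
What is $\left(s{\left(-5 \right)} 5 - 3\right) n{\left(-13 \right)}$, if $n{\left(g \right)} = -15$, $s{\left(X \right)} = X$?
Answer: $420$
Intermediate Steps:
$\left(s{\left(-5 \right)} 5 - 3\right) n{\left(-13 \right)} = \left(\left(-5\right) 5 - 3\right) \left(-15\right) = \left(-25 - 3\right) \left(-15\right) = \left(-28\right) \left(-15\right) = 420$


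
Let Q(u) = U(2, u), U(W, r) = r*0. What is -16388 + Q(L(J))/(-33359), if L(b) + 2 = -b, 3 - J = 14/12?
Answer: -16388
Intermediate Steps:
U(W, r) = 0
J = 11/6 (J = 3 - 14/12 = 3 - 1*7/6 = 3 - 7/6 = 11/6 ≈ 1.8333)
L(b) = -2 - b
Q(u) = 0
-16388 + Q(L(J))/(-33359) = -16388 + 0/(-33359) = -16388 + 0*(-1/33359) = -16388 + 0 = -16388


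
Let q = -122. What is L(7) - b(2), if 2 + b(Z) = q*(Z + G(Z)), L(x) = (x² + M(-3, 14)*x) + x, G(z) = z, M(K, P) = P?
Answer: 644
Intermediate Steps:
L(x) = x² + 15*x (L(x) = (x² + 14*x) + x = x² + 15*x)
b(Z) = -2 - 244*Z (b(Z) = -2 - 122*(Z + Z) = -2 - 244*Z)
L(7) - b(2) = 7*(15 + 7) - (-2 - 244*2) = 7*22 - (-2 - 488) = 154 - 1*(-490) = 154 + 490 = 644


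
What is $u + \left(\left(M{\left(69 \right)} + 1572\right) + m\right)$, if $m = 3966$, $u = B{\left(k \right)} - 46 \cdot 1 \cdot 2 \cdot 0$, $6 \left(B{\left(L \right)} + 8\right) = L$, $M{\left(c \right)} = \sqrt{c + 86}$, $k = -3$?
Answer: $\frac{11059}{2} + \sqrt{155} \approx 5542.0$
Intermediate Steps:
$M{\left(c \right)} = \sqrt{86 + c}$
$B{\left(L \right)} = -8 + \frac{L}{6}$
$u = - \frac{17}{2}$ ($u = \left(-8 + \frac{1}{6} \left(-3\right)\right) - 46 \cdot 1 \cdot 2 \cdot 0 = \left(-8 - \frac{1}{2}\right) - 46 \cdot 2 \cdot 0 = - \frac{17}{2} - 0 = - \frac{17}{2} + 0 = - \frac{17}{2} \approx -8.5$)
$u + \left(\left(M{\left(69 \right)} + 1572\right) + m\right) = - \frac{17}{2} + \left(\left(\sqrt{86 + 69} + 1572\right) + 3966\right) = - \frac{17}{2} + \left(\left(\sqrt{155} + 1572\right) + 3966\right) = - \frac{17}{2} + \left(\left(1572 + \sqrt{155}\right) + 3966\right) = - \frac{17}{2} + \left(5538 + \sqrt{155}\right) = \frac{11059}{2} + \sqrt{155}$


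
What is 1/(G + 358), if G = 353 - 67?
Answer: 1/644 ≈ 0.0015528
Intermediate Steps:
G = 286
1/(G + 358) = 1/(286 + 358) = 1/644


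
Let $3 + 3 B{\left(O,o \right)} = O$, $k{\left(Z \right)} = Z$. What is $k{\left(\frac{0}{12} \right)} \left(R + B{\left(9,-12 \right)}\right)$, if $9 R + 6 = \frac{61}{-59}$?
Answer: $0$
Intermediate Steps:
$B{\left(O,o \right)} = -1 + \frac{O}{3}$
$R = - \frac{415}{531}$ ($R = - \frac{2}{3} + \frac{61 \frac{1}{-59}}{9} = - \frac{2}{3} + \frac{61 \left(- \frac{1}{59}\right)}{9} = - \frac{2}{3} + \frac{1}{9} \left(- \frac{61}{59}\right) = - \frac{2}{3} - \frac{61}{531} = - \frac{415}{531} \approx -0.78154$)
$k{\left(\frac{0}{12} \right)} \left(R + B{\left(9,-12 \right)}\right) = \frac{0}{12} \left(- \frac{415}{531} + \left(-1 + \frac{1}{3} \cdot 9\right)\right) = 0 \cdot \frac{1}{12} \left(- \frac{415}{531} + \left(-1 + 3\right)\right) = 0 \left(- \frac{415}{531} + 2\right) = 0 \cdot \frac{647}{531} = 0$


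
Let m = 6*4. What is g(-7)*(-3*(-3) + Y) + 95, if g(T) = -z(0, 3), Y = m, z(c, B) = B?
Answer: -4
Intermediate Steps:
m = 24
Y = 24
g(T) = -3 (g(T) = -1*3 = -3)
g(-7)*(-3*(-3) + Y) + 95 = -3*(-3*(-3) + 24) + 95 = -3*(9 + 24) + 95 = -3*33 + 95 = -99 + 95 = -4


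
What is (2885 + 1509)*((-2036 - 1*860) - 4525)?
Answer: -32607874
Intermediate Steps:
(2885 + 1509)*((-2036 - 1*860) - 4525) = 4394*((-2036 - 860) - 4525) = 4394*(-2896 - 4525) = 4394*(-7421) = -32607874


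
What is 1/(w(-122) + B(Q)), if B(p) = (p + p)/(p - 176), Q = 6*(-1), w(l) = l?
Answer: -91/11096 ≈ -0.0082012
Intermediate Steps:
Q = -6
B(p) = 2*p/(-176 + p) (B(p) = (2*p)/(-176 + p) = 2*p/(-176 + p))
1/(w(-122) + B(Q)) = 1/(-122 + 2*(-6)/(-176 - 6)) = 1/(-122 + 2*(-6)/(-182)) = 1/(-122 + 2*(-6)*(-1/182)) = 1/(-122 + 6/91) = 1/(-11096/91) = -91/11096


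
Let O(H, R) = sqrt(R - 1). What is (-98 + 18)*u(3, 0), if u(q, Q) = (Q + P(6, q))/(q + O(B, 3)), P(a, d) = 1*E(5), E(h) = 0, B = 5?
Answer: 0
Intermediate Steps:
P(a, d) = 0 (P(a, d) = 1*0 = 0)
O(H, R) = sqrt(-1 + R)
u(q, Q) = Q/(q + sqrt(2)) (u(q, Q) = (Q + 0)/(q + sqrt(-1 + 3)) = Q/(q + sqrt(2)))
(-98 + 18)*u(3, 0) = (-98 + 18)*(0/(3 + sqrt(2))) = -80*0 = 0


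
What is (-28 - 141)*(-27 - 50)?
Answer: 13013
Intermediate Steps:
(-28 - 141)*(-27 - 50) = -169*(-77) = 13013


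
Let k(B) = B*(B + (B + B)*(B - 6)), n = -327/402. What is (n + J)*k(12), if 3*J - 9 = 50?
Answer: 2364648/67 ≈ 35293.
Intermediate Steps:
J = 59/3 (J = 3 + (⅓)*50 = 3 + 50/3 = 59/3 ≈ 19.667)
n = -109/134 (n = -327*1/402 = -109/134 ≈ -0.81343)
k(B) = B*(B + 2*B*(-6 + B)) (k(B) = B*(B + (2*B)*(-6 + B)) = B*(B + 2*B*(-6 + B)))
(n + J)*k(12) = (-109/134 + 59/3)*(12²*(-11 + 2*12)) = 7579*(144*(-11 + 24))/402 = 7579*(144*13)/402 = (7579/402)*1872 = 2364648/67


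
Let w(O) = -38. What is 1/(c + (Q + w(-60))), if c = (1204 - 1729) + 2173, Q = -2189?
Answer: -1/579 ≈ -0.0017271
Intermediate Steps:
c = 1648 (c = -525 + 2173 = 1648)
1/(c + (Q + w(-60))) = 1/(1648 + (-2189 - 38)) = 1/(1648 - 2227) = 1/(-579) = -1/579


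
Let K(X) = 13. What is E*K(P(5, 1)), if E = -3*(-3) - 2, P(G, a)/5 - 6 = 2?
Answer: 91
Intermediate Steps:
P(G, a) = 40 (P(G, a) = 30 + 5*2 = 30 + 10 = 40)
E = 7 (E = 9 - 2 = 7)
E*K(P(5, 1)) = 7*13 = 91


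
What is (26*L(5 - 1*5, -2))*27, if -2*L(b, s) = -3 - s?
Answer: 351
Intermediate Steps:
L(b, s) = 3/2 + s/2 (L(b, s) = -(-3 - s)/2 = 3/2 + s/2)
(26*L(5 - 1*5, -2))*27 = (26*(3/2 + (½)*(-2)))*27 = (26*(3/2 - 1))*27 = (26*(½))*27 = 13*27 = 351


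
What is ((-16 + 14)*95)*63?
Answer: -11970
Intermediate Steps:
((-16 + 14)*95)*63 = -2*95*63 = -190*63 = -11970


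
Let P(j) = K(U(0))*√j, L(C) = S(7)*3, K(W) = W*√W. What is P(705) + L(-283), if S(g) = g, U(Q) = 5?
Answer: 21 + 25*√141 ≈ 317.86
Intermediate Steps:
K(W) = W^(3/2)
L(C) = 21 (L(C) = 7*3 = 21)
P(j) = 5*√5*√j (P(j) = 5^(3/2)*√j = (5*√5)*√j = 5*√5*√j)
P(705) + L(-283) = 5*√5*√705 + 21 = 25*√141 + 21 = 21 + 25*√141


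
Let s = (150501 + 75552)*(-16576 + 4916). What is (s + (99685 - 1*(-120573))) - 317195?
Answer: -2635874917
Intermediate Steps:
s = -2635777980 (s = 226053*(-11660) = -2635777980)
(s + (99685 - 1*(-120573))) - 317195 = (-2635777980 + (99685 - 1*(-120573))) - 317195 = (-2635777980 + (99685 + 120573)) - 317195 = (-2635777980 + 220258) - 317195 = -2635557722 - 317195 = -2635874917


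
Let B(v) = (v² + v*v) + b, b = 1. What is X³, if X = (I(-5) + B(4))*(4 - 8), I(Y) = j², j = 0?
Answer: -2299968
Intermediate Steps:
B(v) = 1 + 2*v² (B(v) = (v² + v*v) + 1 = (v² + v²) + 1 = 2*v² + 1 = 1 + 2*v²)
I(Y) = 0 (I(Y) = 0² = 0)
X = -132 (X = (0 + (1 + 2*4²))*(4 - 8) = (0 + (1 + 2*16))*(-4) = (0 + (1 + 32))*(-4) = (0 + 33)*(-4) = 33*(-4) = -132)
X³ = (-132)³ = -2299968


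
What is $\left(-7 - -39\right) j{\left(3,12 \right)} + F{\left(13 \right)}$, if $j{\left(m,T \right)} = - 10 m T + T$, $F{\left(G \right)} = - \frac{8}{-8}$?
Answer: $-11135$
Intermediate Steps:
$F{\left(G \right)} = 1$ ($F{\left(G \right)} = \left(-8\right) \left(- \frac{1}{8}\right) = 1$)
$j{\left(m,T \right)} = T - 10 T m$ ($j{\left(m,T \right)} = - 10 T m + T = T - 10 T m$)
$\left(-7 - -39\right) j{\left(3,12 \right)} + F{\left(13 \right)} = \left(-7 - -39\right) 12 \left(1 - 30\right) + 1 = \left(-7 + 39\right) 12 \left(1 - 30\right) + 1 = 32 \cdot 12 \left(-29\right) + 1 = 32 \left(-348\right) + 1 = -11136 + 1 = -11135$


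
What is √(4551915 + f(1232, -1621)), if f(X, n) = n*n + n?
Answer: 29*√8535 ≈ 2679.2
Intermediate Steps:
f(X, n) = n + n² (f(X, n) = n² + n = n + n²)
√(4551915 + f(1232, -1621)) = √(4551915 - 1621*(1 - 1621)) = √(4551915 - 1621*(-1620)) = √(4551915 + 2626020) = √7177935 = 29*√8535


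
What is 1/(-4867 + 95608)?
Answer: 1/90741 ≈ 1.1020e-5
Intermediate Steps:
1/(-4867 + 95608) = 1/90741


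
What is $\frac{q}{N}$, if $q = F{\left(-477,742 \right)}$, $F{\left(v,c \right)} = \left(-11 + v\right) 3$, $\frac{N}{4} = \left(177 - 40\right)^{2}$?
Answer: $- \frac{366}{18769} \approx -0.0195$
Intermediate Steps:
$N = 75076$ ($N = 4 \left(177 - 40\right)^{2} = 4 \cdot 137^{2} = 4 \cdot 18769 = 75076$)
$F{\left(v,c \right)} = -33 + 3 v$
$q = -1464$ ($q = -33 + 3 \left(-477\right) = -33 - 1431 = -1464$)
$\frac{q}{N} = - \frac{1464}{75076} = \left(-1464\right) \frac{1}{75076} = - \frac{366}{18769}$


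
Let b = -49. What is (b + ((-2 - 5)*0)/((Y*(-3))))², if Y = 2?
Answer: 2401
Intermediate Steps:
(b + ((-2 - 5)*0)/((Y*(-3))))² = (-49 + ((-2 - 5)*0)/((2*(-3))))² = (-49 - 7*0/(-6))² = (-49 + 0*(-⅙))² = (-49 + 0)² = (-49)² = 2401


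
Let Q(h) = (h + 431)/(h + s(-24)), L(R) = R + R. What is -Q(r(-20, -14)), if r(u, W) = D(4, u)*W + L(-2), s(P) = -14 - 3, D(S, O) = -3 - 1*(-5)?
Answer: 57/7 ≈ 8.1429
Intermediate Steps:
D(S, O) = 2 (D(S, O) = -3 + 5 = 2)
L(R) = 2*R
s(P) = -17
r(u, W) = -4 + 2*W (r(u, W) = 2*W + 2*(-2) = 2*W - 4 = -4 + 2*W)
Q(h) = (431 + h)/(-17 + h) (Q(h) = (h + 431)/(h - 17) = (431 + h)/(-17 + h))
-Q(r(-20, -14)) = -(431 + (-4 + 2*(-14)))/(-17 + (-4 + 2*(-14))) = -(431 + (-4 - 28))/(-17 + (-4 - 28)) = -(431 - 32)/(-17 - 32) = -399/(-49) = -(-1)*399/49 = -1*(-57/7) = 57/7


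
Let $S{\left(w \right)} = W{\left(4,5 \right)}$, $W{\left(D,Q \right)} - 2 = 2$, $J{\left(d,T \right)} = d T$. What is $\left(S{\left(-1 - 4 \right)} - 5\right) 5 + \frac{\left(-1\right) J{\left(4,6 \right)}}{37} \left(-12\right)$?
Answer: $\frac{103}{37} \approx 2.7838$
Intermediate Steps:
$J{\left(d,T \right)} = T d$
$W{\left(D,Q \right)} = 4$ ($W{\left(D,Q \right)} = 2 + 2 = 4$)
$S{\left(w \right)} = 4$
$\left(S{\left(-1 - 4 \right)} - 5\right) 5 + \frac{\left(-1\right) J{\left(4,6 \right)}}{37} \left(-12\right) = \left(4 - 5\right) 5 + \frac{\left(-1\right) 6 \cdot 4}{37} \left(-12\right) = \left(-1\right) 5 + \left(-1\right) 24 \cdot \frac{1}{37} \left(-12\right) = -5 + \left(-24\right) \frac{1}{37} \left(-12\right) = -5 - - \frac{288}{37} = -5 + \frac{288}{37} = \frac{103}{37}$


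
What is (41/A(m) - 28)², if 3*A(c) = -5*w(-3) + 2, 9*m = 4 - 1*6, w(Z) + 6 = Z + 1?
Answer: 123201/196 ≈ 628.58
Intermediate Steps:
w(Z) = -5 + Z (w(Z) = -6 + (Z + 1) = -6 + (1 + Z) = -5 + Z)
m = -2/9 (m = (4 - 1*6)/9 = (4 - 6)/9 = (⅑)*(-2) = -2/9 ≈ -0.22222)
A(c) = 14 (A(c) = (-5*(-5 - 3) + 2)/3 = (-5*(-8) + 2)/3 = (40 + 2)/3 = (⅓)*42 = 14)
(41/A(m) - 28)² = (41/14 - 28)² = (-351/14)² = 123201/196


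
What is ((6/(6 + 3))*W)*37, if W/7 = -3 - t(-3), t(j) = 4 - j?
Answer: -5180/3 ≈ -1726.7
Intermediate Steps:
W = -70 (W = 7*(-3 - (4 - 1*(-3))) = 7*(-3 - (4 + 3)) = 7*(-3 - 1*7) = 7*(-3 - 7) = 7*(-10) = -70)
((6/(6 + 3))*W)*37 = ((6/(6 + 3))*(-70))*37 = ((6/9)*(-70))*37 = ((6*(⅑))*(-70))*37 = ((⅔)*(-70))*37 = -140/3*37 = -5180/3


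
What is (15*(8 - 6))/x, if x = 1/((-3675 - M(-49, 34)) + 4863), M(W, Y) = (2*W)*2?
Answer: 41520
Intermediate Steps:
M(W, Y) = 4*W
x = 1/1384 (x = 1/((-3675 - 4*(-49)) + 4863) = 1/((-3675 - 1*(-196)) + 4863) = 1/((-3675 + 196) + 4863) = 1/(-3479 + 4863) = 1/1384 ≈ 0.00072254)
(15*(8 - 6))/x = (15*(8 - 6))/(1/1384) = (15*2)*1384 = 30*1384 = 41520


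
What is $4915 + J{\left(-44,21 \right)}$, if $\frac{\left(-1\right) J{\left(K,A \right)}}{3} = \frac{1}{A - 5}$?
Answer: $\frac{78637}{16} \approx 4914.8$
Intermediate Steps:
$J{\left(K,A \right)} = - \frac{3}{-5 + A}$ ($J{\left(K,A \right)} = - \frac{3}{A - 5} = - \frac{3}{-5 + A}$)
$4915 + J{\left(-44,21 \right)} = 4915 - \frac{3}{-5 + 21} = 4915 - \frac{3}{16} = \frac{78637}{16}$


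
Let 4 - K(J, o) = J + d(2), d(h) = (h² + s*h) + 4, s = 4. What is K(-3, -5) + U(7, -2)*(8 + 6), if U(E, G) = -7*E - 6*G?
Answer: -527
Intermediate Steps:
d(h) = 4 + h² + 4*h (d(h) = (h² + 4*h) + 4 = 4 + h² + 4*h)
K(J, o) = -12 - J (K(J, o) = 4 - (J + (4 + 2² + 4*2)) = 4 - (J + (4 + 4 + 8)) = 4 - (J + 16) = 4 - (16 + J) = 4 + (-16 - J) = -12 - J)
K(-3, -5) + U(7, -2)*(8 + 6) = (-12 - 1*(-3)) + (-7*7 - 6*(-2))*(8 + 6) = (-12 + 3) + (-49 + 12)*14 = -9 - 37*14 = -9 - 518 = -527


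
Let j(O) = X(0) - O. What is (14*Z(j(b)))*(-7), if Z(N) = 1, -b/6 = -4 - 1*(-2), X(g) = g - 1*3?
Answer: -98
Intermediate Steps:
X(g) = -3 + g (X(g) = g - 3 = -3 + g)
b = 12 (b = -6*(-4 - 1*(-2)) = -6*(-4 + 2) = -6*(-2) = 12)
j(O) = -3 - O (j(O) = (-3 + 0) - O = -3 - O)
(14*Z(j(b)))*(-7) = (14*1)*(-7) = 14*(-7) = -98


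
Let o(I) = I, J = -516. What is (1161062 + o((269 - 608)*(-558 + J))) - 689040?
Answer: 836108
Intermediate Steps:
(1161062 + o((269 - 608)*(-558 + J))) - 689040 = (1161062 + (269 - 608)*(-558 - 516)) - 689040 = (1161062 - 339*(-1074)) - 689040 = (1161062 + 364086) - 689040 = 1525148 - 689040 = 836108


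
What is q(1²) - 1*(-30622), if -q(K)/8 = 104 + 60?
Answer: 29310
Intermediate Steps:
q(K) = -1312 (q(K) = -8*(104 + 60) = -8*164 = -1312)
q(1²) - 1*(-30622) = -1312 - 1*(-30622) = -1312 + 30622 = 29310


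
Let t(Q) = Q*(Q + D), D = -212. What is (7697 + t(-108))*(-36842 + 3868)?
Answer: -1393382318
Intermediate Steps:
t(Q) = Q*(-212 + Q) (t(Q) = Q*(Q - 212) = Q*(-212 + Q))
(7697 + t(-108))*(-36842 + 3868) = (7697 - 108*(-212 - 108))*(-36842 + 3868) = (7697 - 108*(-320))*(-32974) = (7697 + 34560)*(-32974) = 42257*(-32974) = -1393382318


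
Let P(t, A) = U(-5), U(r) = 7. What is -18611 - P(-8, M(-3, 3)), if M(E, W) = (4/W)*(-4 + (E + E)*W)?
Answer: -18618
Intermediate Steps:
M(E, W) = 4*(-4 + 2*E*W)/W (M(E, W) = (4/W)*(-4 + (2*E)*W) = (4/W)*(-4 + 2*E*W) = 4*(-4 + 2*E*W)/W)
P(t, A) = 7
-18611 - P(-8, M(-3, 3)) = -18611 - 1*7 = -18611 - 7 = -18618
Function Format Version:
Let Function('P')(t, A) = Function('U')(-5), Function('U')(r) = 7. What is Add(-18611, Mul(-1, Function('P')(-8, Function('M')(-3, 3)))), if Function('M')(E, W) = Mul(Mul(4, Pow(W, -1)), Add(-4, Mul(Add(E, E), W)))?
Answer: -18618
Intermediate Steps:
Function('M')(E, W) = Mul(4, Pow(W, -1), Add(-4, Mul(2, E, W))) (Function('M')(E, W) = Mul(Mul(4, Pow(W, -1)), Add(-4, Mul(Mul(2, E), W))) = Mul(Mul(4, Pow(W, -1)), Add(-4, Mul(2, E, W))) = Mul(4, Pow(W, -1), Add(-4, Mul(2, E, W))))
Function('P')(t, A) = 7
Add(-18611, Mul(-1, Function('P')(-8, Function('M')(-3, 3)))) = Add(-18611, Mul(-1, 7)) = Add(-18611, -7) = -18618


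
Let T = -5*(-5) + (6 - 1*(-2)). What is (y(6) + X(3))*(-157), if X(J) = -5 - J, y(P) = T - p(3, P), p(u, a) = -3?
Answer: -4396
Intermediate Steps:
T = 33 (T = 25 + (6 + 2) = 25 + 8 = 33)
y(P) = 36 (y(P) = 33 - 1*(-3) = 33 + 3 = 36)
(y(6) + X(3))*(-157) = (36 + (-5 - 1*3))*(-157) = (36 + (-5 - 3))*(-157) = (36 - 8)*(-157) = 28*(-157) = -4396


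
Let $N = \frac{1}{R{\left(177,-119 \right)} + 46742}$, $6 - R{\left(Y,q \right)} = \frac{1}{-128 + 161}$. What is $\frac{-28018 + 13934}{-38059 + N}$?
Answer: $\frac{5431786843}{14678243066} \approx 0.37006$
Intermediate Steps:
$R{\left(Y,q \right)} = \frac{197}{33}$ ($R{\left(Y,q \right)} = 6 - \frac{1}{-128 + 161} = 6 - \frac{1}{33} = \frac{197}{33}$)
$N = \frac{33}{1542683}$ ($N = \frac{1}{\frac{197}{33} + 46742} = \frac{1}{\frac{1542683}{33}} = \frac{33}{1542683} \approx 2.1391 \cdot 10^{-5}$)
$\frac{-28018 + 13934}{-38059 + N} = \frac{-28018 + 13934}{-38059 + \frac{33}{1542683}} = - \frac{14084}{- \frac{58712972264}{1542683}} = \left(-14084\right) \left(- \frac{1542683}{58712972264}\right) = \frac{5431786843}{14678243066}$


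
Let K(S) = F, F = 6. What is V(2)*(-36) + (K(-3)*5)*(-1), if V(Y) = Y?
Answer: -102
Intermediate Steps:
K(S) = 6
V(2)*(-36) + (K(-3)*5)*(-1) = 2*(-36) + (6*5)*(-1) = -72 + 30*(-1) = -72 - 30 = -102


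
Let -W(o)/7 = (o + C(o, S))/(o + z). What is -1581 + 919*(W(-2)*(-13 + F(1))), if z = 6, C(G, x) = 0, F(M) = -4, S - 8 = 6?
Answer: -112523/2 ≈ -56262.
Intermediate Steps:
S = 14 (S = 8 + 6 = 14)
W(o) = -7*o/(6 + o) (W(o) = -7*(o + 0)/(o + 6) = -7*o/(6 + o))
-1581 + 919*(W(-2)*(-13 + F(1))) = -1581 + 919*((-7*(-2)/(6 - 2))*(-13 - 4)) = -1581 + 919*(-7*(-2)/4*(-17)) = -1581 + 919*(-7*(-2)*¼*(-17)) = -1581 + 919*((7/2)*(-17)) = -1581 + 919*(-119/2) = -1581 - 109361/2 = -112523/2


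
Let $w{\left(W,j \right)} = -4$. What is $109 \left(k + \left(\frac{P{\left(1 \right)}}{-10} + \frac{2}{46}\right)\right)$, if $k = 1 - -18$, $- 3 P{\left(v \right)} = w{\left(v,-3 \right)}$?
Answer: $\frac{711116}{345} \approx 2061.2$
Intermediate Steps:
$P{\left(v \right)} = \frac{4}{3}$ ($P{\left(v \right)} = \left(- \frac{1}{3}\right) \left(-4\right) = \frac{4}{3}$)
$k = 19$ ($k = 1 + 18 = 19$)
$109 \left(k + \left(\frac{P{\left(1 \right)}}{-10} + \frac{2}{46}\right)\right) = 109 \left(19 + \left(\frac{4}{3 \left(-10\right)} + \frac{2}{46}\right)\right) = 109 \left(19 + \left(\frac{4}{3} \left(- \frac{1}{10}\right) + 2 \cdot \frac{1}{46}\right)\right) = 109 \left(19 + \left(- \frac{2}{15} + \frac{1}{23}\right)\right) = 109 \left(19 - \frac{31}{345}\right) = 109 \cdot \frac{6524}{345} = \frac{711116}{345}$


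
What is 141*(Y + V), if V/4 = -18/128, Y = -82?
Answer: -186261/16 ≈ -11641.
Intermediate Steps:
V = -9/16 (V = 4*(-18/128) = 4*(-18*1/128) = 4*(-9/64) = -9/16 ≈ -0.56250)
141*(Y + V) = 141*(-82 - 9/16) = 141*(-1321/16) = -186261/16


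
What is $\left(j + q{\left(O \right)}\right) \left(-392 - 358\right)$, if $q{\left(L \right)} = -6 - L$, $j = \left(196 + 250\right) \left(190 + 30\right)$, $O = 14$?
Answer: $-73575000$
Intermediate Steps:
$j = 98120$ ($j = 446 \cdot 220 = 98120$)
$\left(j + q{\left(O \right)}\right) \left(-392 - 358\right) = \left(98120 - 20\right) \left(-392 - 358\right) = \left(98120 - 20\right) \left(-750\right) = 98100 \left(-750\right) = -73575000$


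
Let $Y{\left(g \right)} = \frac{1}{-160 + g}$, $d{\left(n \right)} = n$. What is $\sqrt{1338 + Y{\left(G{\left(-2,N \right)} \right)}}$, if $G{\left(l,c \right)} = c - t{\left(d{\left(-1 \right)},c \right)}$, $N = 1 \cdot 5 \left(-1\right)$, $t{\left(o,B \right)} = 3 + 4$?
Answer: $\frac{\sqrt{9895805}}{86} \approx 36.579$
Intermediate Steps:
$t{\left(o,B \right)} = 7$
$N = -5$ ($N = 5 \left(-1\right) = -5$)
$G{\left(l,c \right)} = -7 + c$ ($G{\left(l,c \right)} = c - 7 = -7 + c$)
$\sqrt{1338 + Y{\left(G{\left(-2,N \right)} \right)}} = \sqrt{1338 + \frac{1}{-160 - 12}} = \sqrt{1338 + \frac{1}{-172}} = \sqrt{1338 - \frac{1}{172}} = \sqrt{\frac{230135}{172}} = \frac{\sqrt{9895805}}{86}$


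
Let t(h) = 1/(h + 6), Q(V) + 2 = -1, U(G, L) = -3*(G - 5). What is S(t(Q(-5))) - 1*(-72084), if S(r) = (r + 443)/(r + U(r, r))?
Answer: 3100942/43 ≈ 72115.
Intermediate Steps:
U(G, L) = 15 - 3*G (U(G, L) = -3*(-5 + G) = 15 - 3*G)
Q(V) = -3 (Q(V) = -2 - 1 = -3)
t(h) = 1/(6 + h)
S(r) = (443 + r)/(15 - 2*r) (S(r) = (r + 443)/(r + (15 - 3*r)) = (443 + r)/(15 - 2*r))
S(t(Q(-5))) - 1*(-72084) = (-443 - 1/(6 - 3))/(-15 + 2/(6 - 3)) - 1*(-72084) = (-443 - 1/3)/(-15 + 2/3) + 72084 = (-443 - 1*⅓)/(-15 + 2*(⅓)) + 72084 = (-443 - ⅓)/(-15 + ⅔) + 72084 = -1330/3/(-43/3) + 72084 = -3/43*(-1330/3) + 72084 = 1330/43 + 72084 = 3100942/43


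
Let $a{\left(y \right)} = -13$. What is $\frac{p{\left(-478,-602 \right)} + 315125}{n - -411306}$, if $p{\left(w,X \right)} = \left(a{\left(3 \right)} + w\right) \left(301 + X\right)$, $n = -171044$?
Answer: $\frac{231458}{120131} \approx 1.9267$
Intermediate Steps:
$p{\left(w,X \right)} = \left(-13 + w\right) \left(301 + X\right)$
$\frac{p{\left(-478,-602 \right)} + 315125}{n - -411306} = \frac{\left(-3913 - -7826 + 301 \left(-478\right) - -287756\right) + 315125}{-171044 - -411306} = \frac{\left(-3913 + 7826 - 143878 + 287756\right) + 315125}{-171044 + 411306} = \frac{147791 + 315125}{240262} = 462916 \cdot \frac{1}{240262} = \frac{231458}{120131}$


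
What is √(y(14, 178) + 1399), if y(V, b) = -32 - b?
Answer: √1189 ≈ 34.482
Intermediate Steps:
√(y(14, 178) + 1399) = √((-32 - 1*178) + 1399) = √((-32 - 178) + 1399) = √(-210 + 1399) = √1189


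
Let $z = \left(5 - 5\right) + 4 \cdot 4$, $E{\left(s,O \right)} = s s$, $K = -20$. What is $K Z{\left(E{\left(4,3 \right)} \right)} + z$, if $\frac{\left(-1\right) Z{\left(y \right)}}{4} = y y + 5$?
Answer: $20896$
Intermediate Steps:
$E{\left(s,O \right)} = s^{2}$
$Z{\left(y \right)} = -20 - 4 y^{2}$ ($Z{\left(y \right)} = - 4 \left(y y + 5\right) = - 4 \left(y^{2} + 5\right) = - 4 \left(5 + y^{2}\right) = -20 - 4 y^{2}$)
$z = 16$ ($z = 0 + 16 = 16$)
$K Z{\left(E{\left(4,3 \right)} \right)} + z = - 20 \left(-20 - 4 \left(4^{2}\right)^{2}\right) + 16 = - 20 \left(-20 - 4 \cdot 16^{2}\right) + 16 = - 20 \left(-20 - 1024\right) + 16 = \left(-20\right) \left(-1044\right) + 16 = 20880 + 16 = 20896$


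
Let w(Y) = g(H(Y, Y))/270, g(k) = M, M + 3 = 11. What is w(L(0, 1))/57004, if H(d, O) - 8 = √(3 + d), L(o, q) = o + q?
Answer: 1/1923885 ≈ 5.1978e-7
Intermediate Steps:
M = 8 (M = -3 + 11 = 8)
H(d, O) = 8 + √(3 + d)
g(k) = 8
w(Y) = 4/135 (w(Y) = 8/270 = 8*(1/270) = 4/135)
w(L(0, 1))/57004 = (4/135)/57004 = (4/135)*(1/57004) = 1/1923885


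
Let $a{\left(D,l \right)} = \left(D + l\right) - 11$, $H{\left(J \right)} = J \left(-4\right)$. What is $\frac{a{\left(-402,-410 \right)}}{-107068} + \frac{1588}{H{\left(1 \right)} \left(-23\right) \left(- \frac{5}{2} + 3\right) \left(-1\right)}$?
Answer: $- \frac{84993063}{2462564} \approx -34.514$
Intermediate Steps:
$H{\left(J \right)} = - 4 J$
$a{\left(D,l \right)} = -11 + D + l$
$\frac{a{\left(-402,-410 \right)}}{-107068} + \frac{1588}{H{\left(1 \right)} \left(-23\right) \left(- \frac{5}{2} + 3\right) \left(-1\right)} = \frac{-11 - 402 - 410}{-107068} + \frac{1588}{\left(-4\right) 1 \left(-23\right) \left(- \frac{5}{2} + 3\right) \left(-1\right)} = \left(-823\right) \left(- \frac{1}{107068}\right) + \frac{1588}{\left(-4\right) \left(-23\right) \left(\left(-5\right) \frac{1}{2} + 3\right) \left(-1\right)} = \frac{823}{107068} + \frac{1588}{92 \left(- \frac{5}{2} + 3\right) \left(-1\right)} = \frac{823}{107068} + \frac{1588}{92 \cdot \frac{1}{2} \left(-1\right)} = \frac{823}{107068} + \frac{1588}{92 \left(- \frac{1}{2}\right)} = \frac{823}{107068} + \frac{1588}{-46} = \frac{823}{107068} + 1588 \left(- \frac{1}{46}\right) = \frac{823}{107068} - \frac{794}{23} = - \frac{84993063}{2462564}$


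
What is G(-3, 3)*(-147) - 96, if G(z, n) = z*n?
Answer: 1227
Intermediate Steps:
G(z, n) = n*z
G(-3, 3)*(-147) - 96 = (3*(-3))*(-147) - 96 = -9*(-147) - 96 = 1323 - 96 = 1227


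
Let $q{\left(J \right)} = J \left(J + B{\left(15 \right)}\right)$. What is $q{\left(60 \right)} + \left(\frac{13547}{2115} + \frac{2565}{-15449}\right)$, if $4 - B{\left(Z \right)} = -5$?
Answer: $\frac{135476851528}{32674635} \approx 4146.2$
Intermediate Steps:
$B{\left(Z \right)} = 9$ ($B{\left(Z \right)} = 4 - -5 = 4 + 5 = 9$)
$q{\left(J \right)} = J \left(9 + J\right)$ ($q{\left(J \right)} = J \left(J + 9\right) = J \left(9 + J\right)$)
$q{\left(60 \right)} + \left(\frac{13547}{2115} + \frac{2565}{-15449}\right) = 60 \left(9 + 60\right) + \left(\frac{13547}{2115} + \frac{2565}{-15449}\right) = 60 \cdot 69 + \left(13547 \cdot \frac{1}{2115} + 2565 \left(- \frac{1}{15449}\right)\right) = 4140 + \left(\frac{13547}{2115} - \frac{2565}{15449}\right) = 4140 + \frac{203862628}{32674635} = \frac{135476851528}{32674635}$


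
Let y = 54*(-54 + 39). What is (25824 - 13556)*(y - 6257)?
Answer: -86697956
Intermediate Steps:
y = -810 (y = 54*(-15) = -810)
(25824 - 13556)*(y - 6257) = (25824 - 13556)*(-810 - 6257) = 12268*(-7067) = -86697956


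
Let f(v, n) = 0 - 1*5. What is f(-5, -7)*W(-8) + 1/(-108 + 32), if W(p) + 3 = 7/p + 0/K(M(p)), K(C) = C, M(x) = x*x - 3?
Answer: 2943/152 ≈ 19.362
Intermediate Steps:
M(x) = -3 + x² (M(x) = x² - 3 = -3 + x²)
f(v, n) = -5 (f(v, n) = 0 - 5 = -5)
W(p) = -3 + 7/p (W(p) = -3 + (7/p + 0/(-3 + p²)) = -3 + (7/p + 0) = -3 + 7/p)
f(-5, -7)*W(-8) + 1/(-108 + 32) = -5*(-3 + 7/(-8)) + 1/(-108 + 32) = -5*(-3 + 7*(-⅛)) + 1/(-76) = -5*(-3 - 7/8) - 1/76 = -5*(-31/8) - 1/76 = 155/8 - 1/76 = 2943/152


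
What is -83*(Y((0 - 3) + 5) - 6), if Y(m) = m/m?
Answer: 415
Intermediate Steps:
Y(m) = 1
-83*(Y((0 - 3) + 5) - 6) = -83*(1 - 6) = -83*(-5) = 415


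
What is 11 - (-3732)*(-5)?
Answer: -18649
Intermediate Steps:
11 - (-3732)*(-5) = 11 - 311*60 = 11 - 18660 = -18649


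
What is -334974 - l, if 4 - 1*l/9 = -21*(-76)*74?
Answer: 727926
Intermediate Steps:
l = -1062900 (l = 36 - 9*(-21*(-76))*74 = 36 - 14364*74 = 36 - 9*118104 = 36 - 1062936 = -1062900)
-334974 - l = -334974 - 1*(-1062900) = -334974 + 1062900 = 727926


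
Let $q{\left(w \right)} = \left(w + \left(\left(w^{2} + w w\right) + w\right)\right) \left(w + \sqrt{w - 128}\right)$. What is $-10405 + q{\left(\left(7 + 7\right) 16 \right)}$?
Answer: $22568795 + 403200 \sqrt{6} \approx 2.3556 \cdot 10^{7}$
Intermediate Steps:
$q{\left(w \right)} = \left(w + \sqrt{-128 + w}\right) \left(2 w + 2 w^{2}\right)$ ($q{\left(w \right)} = \left(w + \left(\left(w^{2} + w^{2}\right) + w\right)\right) \left(w + \sqrt{-128 + w}\right) = \left(w + \left(2 w^{2} + w\right)\right) \left(w + \sqrt{-128 + w}\right) = \left(w + \left(w + 2 w^{2}\right)\right) \left(w + \sqrt{-128 + w}\right) = \left(2 w + 2 w^{2}\right) \left(w + \sqrt{-128 + w}\right) = \left(w + \sqrt{-128 + w}\right) \left(2 w + 2 w^{2}\right)$)
$-10405 + q{\left(\left(7 + 7\right) 16 \right)} = -10405 + 2 \left(7 + 7\right) 16 \left(\left(7 + 7\right) 16 + \left(\left(7 + 7\right) 16\right)^{2} + \sqrt{-128 + \left(7 + 7\right) 16} + \left(7 + 7\right) 16 \sqrt{-128 + \left(7 + 7\right) 16}\right) = -10405 + 2 \cdot 14 \cdot 16 \left(14 \cdot 16 + \left(14 \cdot 16\right)^{2} + \sqrt{-128 + 14 \cdot 16} + 14 \cdot 16 \sqrt{-128 + 14 \cdot 16}\right) = -10405 + 2 \cdot 224 \left(224 + 224^{2} + \sqrt{-128 + 224} + 224 \sqrt{-128 + 224}\right) = -10405 + 2 \cdot 224 \left(224 + 50176 + \sqrt{96} + 224 \sqrt{96}\right) = -10405 + 2 \cdot 224 \left(224 + 50176 + 4 \sqrt{6} + 224 \cdot 4 \sqrt{6}\right) = -10405 + 2 \cdot 224 \left(224 + 50176 + 4 \sqrt{6} + 896 \sqrt{6}\right) = -10405 + 2 \cdot 224 \left(50400 + 900 \sqrt{6}\right) = -10405 + \left(22579200 + 403200 \sqrt{6}\right) = 22568795 + 403200 \sqrt{6}$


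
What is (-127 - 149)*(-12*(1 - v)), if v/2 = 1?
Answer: -3312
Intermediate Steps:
v = 2 (v = 2*1 = 2)
(-127 - 149)*(-12*(1 - v)) = (-127 - 149)*(-12*(1 - 1*2)) = -(-3312)*(1 - 2) = -(-3312)*(-1) = -276*12 = -3312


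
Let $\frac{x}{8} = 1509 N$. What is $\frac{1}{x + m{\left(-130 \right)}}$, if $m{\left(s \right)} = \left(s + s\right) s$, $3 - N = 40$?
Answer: $- \frac{1}{412864} \approx -2.4221 \cdot 10^{-6}$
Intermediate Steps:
$N = -37$ ($N = 3 - 40 = -37$)
$m{\left(s \right)} = 2 s^{2}$ ($m{\left(s \right)} = 2 s s = 2 s^{2}$)
$x = -446664$ ($x = 8 \cdot 1509 \left(-37\right) = 8 \left(-55833\right) = -446664$)
$\frac{1}{x + m{\left(-130 \right)}} = \frac{1}{-446664 + 2 \left(-130\right)^{2}} = \frac{1}{-446664 + 2 \cdot 16900} = \frac{1}{-446664 + 33800} = \frac{1}{-412864} = - \frac{1}{412864}$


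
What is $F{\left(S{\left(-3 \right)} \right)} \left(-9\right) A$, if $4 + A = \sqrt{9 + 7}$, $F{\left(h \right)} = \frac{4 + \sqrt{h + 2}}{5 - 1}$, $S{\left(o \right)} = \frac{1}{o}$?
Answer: $0$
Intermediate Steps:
$F{\left(h \right)} = 1 + \frac{\sqrt{2 + h}}{4}$ ($F{\left(h \right)} = \frac{4 + \sqrt{2 + h}}{4} = \left(4 + \sqrt{2 + h}\right) \frac{1}{4} = 1 + \frac{\sqrt{2 + h}}{4}$)
$A = 0$ ($A = -4 + \sqrt{9 + 7} = -4 + \sqrt{16} = -4 + 4 = 0$)
$F{\left(S{\left(-3 \right)} \right)} \left(-9\right) A = \left(1 + \frac{\sqrt{2 + \frac{1}{-3}}}{4}\right) \left(-9\right) 0 = \left(1 + \frac{\sqrt{2 - \frac{1}{3}}}{4}\right) \left(-9\right) 0 = \left(1 + \frac{\sqrt{\frac{5}{3}}}{4}\right) \left(-9\right) 0 = \left(1 + \frac{\frac{1}{3} \sqrt{15}}{4}\right) \left(-9\right) 0 = \left(1 + \frac{\sqrt{15}}{12}\right) \left(-9\right) 0 = \left(-9 - \frac{3 \sqrt{15}}{4}\right) 0 = 0$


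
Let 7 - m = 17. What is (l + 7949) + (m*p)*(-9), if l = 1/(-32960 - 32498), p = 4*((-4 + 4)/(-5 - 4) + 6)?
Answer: 661714921/65458 ≈ 10109.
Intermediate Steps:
m = -10 (m = 7 - 1*17 = 7 - 17 = -10)
p = 24 (p = 4*(0/(-9) + 6) = 4*(0*(-⅑) + 6) = 4*(0 + 6) = 4*6 = 24)
l = -1/65458 (l = 1/(-65458) = -1/65458 ≈ -1.5277e-5)
(l + 7949) + (m*p)*(-9) = (-1/65458 + 7949) - 10*24*(-9) = 520325641/65458 - 240*(-9) = 520325641/65458 + 2160 = 661714921/65458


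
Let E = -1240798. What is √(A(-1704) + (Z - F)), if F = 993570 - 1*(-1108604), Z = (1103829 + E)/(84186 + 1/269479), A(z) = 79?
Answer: 2*I*√270471984936338995888283930/22686359095 ≈ 1449.9*I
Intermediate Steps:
Z = -36910269151/22686359095 (Z = (1103829 - 1240798)/(84186 + 1/269479) = -136969/(84186 + 1/269479) = -136969/22686359095/269479 = -136969*269479/22686359095 = -36910269151/22686359095 ≈ -1.6270)
F = 2102174 (F = 993570 + 1108604 = 2102174)
√(A(-1704) + (Z - F)) = √(79 + (-36910269151/22686359095 - 1*2102174)) = √(79 + (-36910269151/22686359095 - 2102174)) = √(79 - 47690711154441681/22686359095) = √(-47688918932073176/22686359095) = 2*I*√270471984936338995888283930/22686359095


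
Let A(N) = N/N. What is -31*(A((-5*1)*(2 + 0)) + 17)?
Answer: -558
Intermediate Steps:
A(N) = 1
-31*(A((-5*1)*(2 + 0)) + 17) = -31*(1 + 17) = -31*18 = -558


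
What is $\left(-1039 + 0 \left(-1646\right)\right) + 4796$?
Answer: $3757$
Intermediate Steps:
$\left(-1039 + 0 \left(-1646\right)\right) + 4796 = \left(-1039 + 0\right) + 4796 = -1039 + 4796 = 3757$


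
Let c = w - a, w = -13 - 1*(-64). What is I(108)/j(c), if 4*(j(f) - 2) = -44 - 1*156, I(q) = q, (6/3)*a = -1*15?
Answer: -9/4 ≈ -2.2500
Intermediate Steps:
a = -15/2 (a = (-1*15)/2 = (1/2)*(-15) = -15/2 ≈ -7.5000)
w = 51 (w = -13 + 64 = 51)
c = 117/2 (c = 51 - 1*(-15/2) = 51 + 15/2 = 117/2 ≈ 58.500)
j(f) = -48 (j(f) = 2 + (-44 - 1*156)/4 = 2 + (-44 - 156)/4 = 2 + (1/4)*(-200) = 2 - 50 = -48)
I(108)/j(c) = 108/(-48) = 108*(-1/48) = -9/4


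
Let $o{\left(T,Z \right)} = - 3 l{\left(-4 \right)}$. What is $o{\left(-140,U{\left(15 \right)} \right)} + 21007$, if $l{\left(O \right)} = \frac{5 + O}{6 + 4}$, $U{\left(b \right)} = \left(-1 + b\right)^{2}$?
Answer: $\frac{210067}{10} \approx 21007.0$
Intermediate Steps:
$l{\left(O \right)} = \frac{1}{2} + \frac{O}{10}$ ($l{\left(O \right)} = \frac{5 + O}{10} = \left(5 + O\right) \frac{1}{10} = \frac{1}{2} + \frac{O}{10}$)
$o{\left(T,Z \right)} = - \frac{3}{10}$ ($o{\left(T,Z \right)} = - 3 \left(\frac{1}{2} + \frac{1}{10} \left(-4\right)\right) = - 3 \left(\frac{1}{2} - \frac{2}{5}\right) = \left(-3\right) \frac{1}{10} = - \frac{3}{10}$)
$o{\left(-140,U{\left(15 \right)} \right)} + 21007 = - \frac{3}{10} + 21007 = \frac{210067}{10}$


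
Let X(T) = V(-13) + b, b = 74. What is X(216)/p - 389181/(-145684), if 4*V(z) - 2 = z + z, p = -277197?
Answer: 107869899145/40383167748 ≈ 2.6712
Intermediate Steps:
V(z) = ½ + z/2 (V(z) = ½ + (z + z)/4 = ½ + (2*z)/4 = ½ + z/2)
X(T) = 68 (X(T) = (½ + (½)*(-13)) + 74 = (½ - 13/2) + 74 = -6 + 74 = 68)
X(216)/p - 389181/(-145684) = 68/(-277197) - 389181/(-145684) = 68*(-1/277197) - 389181*(-1/145684) = -68/277197 + 389181/145684 = 107869899145/40383167748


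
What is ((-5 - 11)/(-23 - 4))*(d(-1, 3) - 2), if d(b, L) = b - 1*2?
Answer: -80/27 ≈ -2.9630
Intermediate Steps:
d(b, L) = -2 + b (d(b, L) = b - 2 = -2 + b)
((-5 - 11)/(-23 - 4))*(d(-1, 3) - 2) = ((-5 - 11)/(-23 - 4))*((-2 - 1) - 2) = (-16/(-27))*(-3 - 2) = -16*(-1/27)*(-5) = (16/27)*(-5) = -80/27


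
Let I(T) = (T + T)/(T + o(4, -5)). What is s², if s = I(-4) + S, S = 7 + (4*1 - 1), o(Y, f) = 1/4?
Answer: 33124/225 ≈ 147.22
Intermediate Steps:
o(Y, f) = ¼
S = 10 (S = 7 + (4 - 1) = 7 + 3 = 10)
I(T) = 2*T/(¼ + T) (I(T) = (T + T)/(T + ¼) = (2*T)/(¼ + T) = 2*T/(¼ + T))
s = 182/15 (s = 8*(-4)/(1 + 4*(-4)) + 10 = 8*(-4)/(1 - 16) + 10 = 8*(-4)/(-15) + 10 = 8*(-4)*(-1/15) + 10 = 32/15 + 10 = 182/15 ≈ 12.133)
s² = (182/15)² = 33124/225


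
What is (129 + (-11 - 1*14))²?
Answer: 10816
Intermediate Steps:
(129 + (-11 - 1*14))² = (129 + (-11 - 14))² = (129 - 25)² = 104² = 10816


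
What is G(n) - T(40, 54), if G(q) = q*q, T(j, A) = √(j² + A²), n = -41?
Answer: 1681 - 2*√1129 ≈ 1613.8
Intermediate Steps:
T(j, A) = √(A² + j²)
G(q) = q²
G(n) - T(40, 54) = (-41)² - √(54² + 40²) = 1681 - √(2916 + 1600) = 1681 - √4516 = 1681 - 2*√1129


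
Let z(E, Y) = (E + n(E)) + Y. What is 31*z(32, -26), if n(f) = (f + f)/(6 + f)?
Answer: 4526/19 ≈ 238.21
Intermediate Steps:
n(f) = 2*f/(6 + f) (n(f) = (2*f)/(6 + f) = 2*f/(6 + f))
z(E, Y) = E + Y + 2*E/(6 + E) (z(E, Y) = (E + 2*E/(6 + E)) + Y = E + Y + 2*E/(6 + E))
31*z(32, -26) = 31*((2*32 + (6 + 32)*(32 - 26))/(6 + 32)) = 31*((64 + 38*6)/38) = 31*((64 + 228)/38) = 31*((1/38)*292) = 31*(146/19) = 4526/19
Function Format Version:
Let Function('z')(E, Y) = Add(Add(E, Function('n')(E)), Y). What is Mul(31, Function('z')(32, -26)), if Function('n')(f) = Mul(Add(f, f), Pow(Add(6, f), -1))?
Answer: Rational(4526, 19) ≈ 238.21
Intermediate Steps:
Function('n')(f) = Mul(2, f, Pow(Add(6, f), -1)) (Function('n')(f) = Mul(Mul(2, f), Pow(Add(6, f), -1)) = Mul(2, f, Pow(Add(6, f), -1)))
Function('z')(E, Y) = Add(E, Y, Mul(2, E, Pow(Add(6, E), -1))) (Function('z')(E, Y) = Add(Add(E, Mul(2, E, Pow(Add(6, E), -1))), Y) = Add(E, Y, Mul(2, E, Pow(Add(6, E), -1))))
Mul(31, Function('z')(32, -26)) = Mul(31, Mul(Pow(Add(6, 32), -1), Add(Mul(2, 32), Mul(Add(6, 32), Add(32, -26))))) = Mul(31, Mul(Pow(38, -1), Add(64, Mul(38, 6)))) = Mul(31, Mul(Rational(1, 38), Add(64, 228))) = Mul(31, Mul(Rational(1, 38), 292)) = Mul(31, Rational(146, 19)) = Rational(4526, 19)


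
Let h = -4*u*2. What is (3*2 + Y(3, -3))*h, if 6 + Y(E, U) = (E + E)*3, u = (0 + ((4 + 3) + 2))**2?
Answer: -11664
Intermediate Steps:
u = 81 (u = (0 + (7 + 2))**2 = (0 + 9)**2 = 9**2 = 81)
Y(E, U) = -6 + 6*E (Y(E, U) = -6 + (E + E)*3 = -6 + (2*E)*3 = -6 + 6*E)
h = -648 (h = -4*81*2 = -324*2 = -648)
(3*2 + Y(3, -3))*h = (3*2 + (-6 + 6*3))*(-648) = (6 + (-6 + 18))*(-648) = (6 + 12)*(-648) = 18*(-648) = -11664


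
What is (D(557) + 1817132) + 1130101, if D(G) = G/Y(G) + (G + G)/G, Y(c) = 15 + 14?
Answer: 85470372/29 ≈ 2.9473e+6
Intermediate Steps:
Y(c) = 29
D(G) = 2 + G/29 (D(G) = G/29 + (G + G)/G = G*(1/29) + (2*G)/G = G/29 + 2 = 2 + G/29)
(D(557) + 1817132) + 1130101 = ((2 + (1/29)*557) + 1817132) + 1130101 = ((2 + 557/29) + 1817132) + 1130101 = (615/29 + 1817132) + 1130101 = 52697443/29 + 1130101 = 85470372/29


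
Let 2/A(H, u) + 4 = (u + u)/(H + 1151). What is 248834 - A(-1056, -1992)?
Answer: 542955883/2182 ≈ 2.4883e+5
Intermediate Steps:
A(H, u) = 2/(-4 + 2*u/(1151 + H)) (A(H, u) = 2/(-4 + (u + u)/(H + 1151)) = 2/(-4 + (2*u)/(1151 + H)) = 2/(-4 + 2*u/(1151 + H)))
248834 - A(-1056, -1992) = 248834 - (1151 - 1056)/(-2302 - 1992 - 2*(-1056)) = 248834 - 95/(-2302 - 1992 + 2112) = 248834 - 95/(-2182) = 248834 - (-1)*95/2182 = 248834 - 1*(-95/2182) = 248834 + 95/2182 = 542955883/2182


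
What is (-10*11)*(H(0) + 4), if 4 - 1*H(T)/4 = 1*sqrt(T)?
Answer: -2200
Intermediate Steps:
H(T) = 16 - 4*sqrt(T)
(-10*11)*(H(0) + 4) = (-10*11)*((16 - 4*sqrt(0)) + 4) = -110*((16 - 4*0) + 4) = -110*((16 + 0) + 4) = -110*(16 + 4) = -110*20 = -2200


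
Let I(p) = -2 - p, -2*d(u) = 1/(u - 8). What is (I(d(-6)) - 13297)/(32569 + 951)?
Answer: -372373/938560 ≈ -0.39675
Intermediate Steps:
d(u) = -1/(2*(-8 + u)) (d(u) = -1/(2*(u - 8)) = -1/(2*(-8 + u)))
(I(d(-6)) - 13297)/(32569 + 951) = ((-2 - (-1)/(-16 + 2*(-6))) - 13297)/(32569 + 951) = ((-2 - (-1)/(-16 - 12)) - 13297)/33520 = ((-2 - (-1)/(-28)) - 13297)*(1/33520) = ((-2 - (-1)*(-1)/28) - 13297)*(1/33520) = ((-2 - 1*1/28) - 13297)*(1/33520) = ((-2 - 1/28) - 13297)*(1/33520) = (-57/28 - 13297)*(1/33520) = -372373/28*1/33520 = -372373/938560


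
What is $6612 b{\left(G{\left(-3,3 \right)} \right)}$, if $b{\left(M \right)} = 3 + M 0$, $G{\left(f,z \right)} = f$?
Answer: $19836$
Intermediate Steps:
$b{\left(M \right)} = 3$ ($b{\left(M \right)} = 3 + 0 = 3$)
$6612 b{\left(G{\left(-3,3 \right)} \right)} = 6612 \cdot 3 = 19836$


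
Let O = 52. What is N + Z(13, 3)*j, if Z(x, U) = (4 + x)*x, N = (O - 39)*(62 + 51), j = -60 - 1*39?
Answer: -20410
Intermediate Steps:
j = -99 (j = -60 - 39 = -99)
N = 1469 (N = (52 - 39)*(62 + 51) = 13*113 = 1469)
Z(x, U) = x*(4 + x)
N + Z(13, 3)*j = 1469 + (13*(4 + 13))*(-99) = 1469 + (13*17)*(-99) = 1469 + 221*(-99) = 1469 - 21879 = -20410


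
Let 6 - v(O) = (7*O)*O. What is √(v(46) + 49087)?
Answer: 3*√3809 ≈ 185.15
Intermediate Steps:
v(O) = 6 - 7*O² (v(O) = 6 - 7*O*O = 6 - 7*O²)
√(v(46) + 49087) = √((6 - 7*46²) + 49087) = √((6 - 7*2116) + 49087) = √((6 - 14812) + 49087) = √(-14806 + 49087) = √34281 = 3*√3809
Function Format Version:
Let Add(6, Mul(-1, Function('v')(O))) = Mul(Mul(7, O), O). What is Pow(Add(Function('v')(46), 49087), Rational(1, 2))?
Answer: Mul(3, Pow(3809, Rational(1, 2))) ≈ 185.15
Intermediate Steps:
Function('v')(O) = Add(6, Mul(-7, Pow(O, 2))) (Function('v')(O) = Add(6, Mul(-1, Mul(Mul(7, O), O))) = Add(6, Mul(-1, Mul(7, Pow(O, 2)))) = Add(6, Mul(-7, Pow(O, 2))))
Pow(Add(Function('v')(46), 49087), Rational(1, 2)) = Pow(Add(Add(6, Mul(-7, Pow(46, 2))), 49087), Rational(1, 2)) = Pow(Add(Add(6, Mul(-7, 2116)), 49087), Rational(1, 2)) = Pow(Add(Add(6, -14812), 49087), Rational(1, 2)) = Pow(Add(-14806, 49087), Rational(1, 2)) = Pow(34281, Rational(1, 2)) = Mul(3, Pow(3809, Rational(1, 2)))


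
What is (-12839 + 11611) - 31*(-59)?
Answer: 601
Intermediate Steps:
(-12839 + 11611) - 31*(-59) = -1228 + 1829 = 601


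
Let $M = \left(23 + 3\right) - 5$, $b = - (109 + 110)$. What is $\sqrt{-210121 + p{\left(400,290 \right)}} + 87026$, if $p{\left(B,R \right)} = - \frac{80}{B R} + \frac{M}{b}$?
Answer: $87026 + \frac{i \sqrt{94169740721082}}{21170} \approx 87026.0 + 458.39 i$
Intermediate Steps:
$b = -219$ ($b = \left(-1\right) 219 = -219$)
$M = 21$ ($M = 26 - 5 = 21$)
$p{\left(B,R \right)} = - \frac{7}{73} - \frac{80}{B R}$ ($p{\left(B,R \right)} = - \frac{80}{B R} + \frac{21}{-219} = - 80 \frac{1}{B R} + 21 \left(- \frac{1}{219}\right) = - \frac{80}{B R} - \frac{7}{73} = - \frac{7}{73} - \frac{80}{B R}$)
$\sqrt{-210121 + p{\left(400,290 \right)}} + 87026 = \sqrt{-210121 - \left(\frac{7}{73} + \frac{80}{400 \cdot 290}\right)} + 87026 = \sqrt{-210121 - \left(\frac{7}{73} + \frac{1}{5} \cdot \frac{1}{290}\right)} + 87026 = \sqrt{-210121 - \frac{10223}{105850}} + 87026 = \sqrt{- \frac{22241318073}{105850}} + 87026 = \frac{i \sqrt{94169740721082}}{21170} + 87026 = 87026 + \frac{i \sqrt{94169740721082}}{21170}$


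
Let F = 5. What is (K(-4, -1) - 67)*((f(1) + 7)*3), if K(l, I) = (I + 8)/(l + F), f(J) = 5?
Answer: -2160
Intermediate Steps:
K(l, I) = (8 + I)/(5 + l) (K(l, I) = (I + 8)/(l + 5) = (8 + I)/(5 + l))
(K(-4, -1) - 67)*((f(1) + 7)*3) = ((8 - 1)/(5 - 4) - 67)*((5 + 7)*3) = (7/1 - 67)*(12*3) = (1*7 - 67)*36 = (7 - 67)*36 = -60*36 = -2160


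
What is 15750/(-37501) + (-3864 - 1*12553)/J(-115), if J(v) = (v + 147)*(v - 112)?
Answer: 501245917/272407264 ≈ 1.8401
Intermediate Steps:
J(v) = (-112 + v)*(147 + v) (J(v) = (147 + v)*(-112 + v) = (-112 + v)*(147 + v))
15750/(-37501) + (-3864 - 1*12553)/J(-115) = 15750/(-37501) + (-3864 - 1*12553)/(-16464 + (-115)² + 35*(-115)) = 15750*(-1/37501) + (-3864 - 12553)/(-16464 + 13225 - 4025) = -15750/37501 - 16417/(-7264) = -15750/37501 - 16417*(-1/7264) = -15750/37501 + 16417/7264 = 501245917/272407264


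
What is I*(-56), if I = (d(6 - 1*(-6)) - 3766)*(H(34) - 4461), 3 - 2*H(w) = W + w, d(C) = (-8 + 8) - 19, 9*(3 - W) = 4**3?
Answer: -8535629200/9 ≈ -9.4840e+8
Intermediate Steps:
W = -37/9 (W = 3 - 1/9*4**3 = 3 - 1/9*64 = 3 - 64/9 = -37/9 ≈ -4.1111)
d(C) = -19 (d(C) = 0 - 19 = -19)
H(w) = 32/9 - w/2 (H(w) = 3/2 - (-37/9 + w)/2 = 3/2 + (37/18 - w/2) = 32/9 - w/2)
I = 152421950/9 (I = (-19 - 3766)*((32/9 - 1/2*34) - 4461) = -3785*((32/9 - 17) - 4461) = -3785*(-121/9 - 4461) = -3785*(-40270/9) = 152421950/9 ≈ 1.6936e+7)
I*(-56) = (152421950/9)*(-56) = -8535629200/9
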